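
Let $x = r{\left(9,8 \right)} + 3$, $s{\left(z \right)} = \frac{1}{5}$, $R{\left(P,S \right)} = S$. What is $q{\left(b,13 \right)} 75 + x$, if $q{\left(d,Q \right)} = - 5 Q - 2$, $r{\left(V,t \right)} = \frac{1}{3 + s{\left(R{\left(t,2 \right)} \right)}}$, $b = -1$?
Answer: $- \frac{80347}{16} \approx -5021.7$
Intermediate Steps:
$s{\left(z \right)} = \frac{1}{5}$
$r{\left(V,t \right)} = \frac{5}{16}$ ($r{\left(V,t \right)} = \frac{1}{3 + \frac{1}{5}} = \frac{1}{\frac{16}{5}} = \frac{5}{16}$)
$x = \frac{53}{16}$ ($x = \frac{5}{16} + 3 = \frac{53}{16} \approx 3.3125$)
$q{\left(d,Q \right)} = -2 - 5 Q$
$q{\left(b,13 \right)} 75 + x = \left(-2 - 65\right) 75 + \frac{53}{16} = \left(-67\right) 75 + \frac{53}{16} = -5025 + \frac{53}{16} = - \frac{80347}{16}$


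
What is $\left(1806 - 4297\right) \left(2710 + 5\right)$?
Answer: $-6763065$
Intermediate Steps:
$\left(1806 - 4297\right) \left(2710 + 5\right) = \left(-2491\right) 2715 = -6763065$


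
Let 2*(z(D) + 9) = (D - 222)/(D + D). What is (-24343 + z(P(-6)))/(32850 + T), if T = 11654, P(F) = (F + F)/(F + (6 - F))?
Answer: -6081/11126 ≈ -0.54656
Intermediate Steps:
P(F) = F/3 (P(F) = (2*F)/6 = (2*F)*(⅙) = F/3)
z(D) = -9 + (-222 + D)/(4*D) (z(D) = -9 + ((D - 222)/(D + D))/2 = -9 + ((-222 + D)/((2*D)))/2 = -9 + ((-222 + D)*(1/(2*D)))/2 = -9 + ((-222 + D)/(2*D))/2 = -9 + (-222 + D)/(4*D))
(-24343 + z(P(-6)))/(32850 + T) = (-24343 + (-222 - 35*(-6)/3)/(4*(((⅓)*(-6)))))/(32850 + 11654) = (-24343 + (¼)*(-222 - 35*(-2))/(-2))/44504 = (-24343 + (¼)*(-½)*(-222 + 70))*(1/44504) = (-24343 + (¼)*(-½)*(-152))*(1/44504) = (-24343 + 19)*(1/44504) = -24324*1/44504 = -6081/11126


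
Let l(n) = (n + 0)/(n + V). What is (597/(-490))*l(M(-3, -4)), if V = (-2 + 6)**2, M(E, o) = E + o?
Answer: 199/210 ≈ 0.94762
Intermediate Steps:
V = 16 (V = 4**2 = 16)
l(n) = n/(16 + n) (l(n) = (n + 0)/(n + 16) = n/(16 + n))
(597/(-490))*l(M(-3, -4)) = (597/(-490))*((-3 - 4)/(16 + (-3 - 4))) = (597*(-1/490))*(-7/(16 - 7)) = -(-597)/(70*9) = -597/490*(-7/9) = 199/210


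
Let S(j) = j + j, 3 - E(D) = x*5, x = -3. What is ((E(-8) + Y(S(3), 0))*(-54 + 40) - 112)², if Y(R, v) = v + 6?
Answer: 200704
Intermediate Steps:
E(D) = 18 (E(D) = 3 - (-3)*5 = 3 - 1*(-15) = 3 + 15 = 18)
S(j) = 2*j
Y(R, v) = 6 + v
((E(-8) + Y(S(3), 0))*(-54 + 40) - 112)² = ((18 + (6 + 0))*(-54 + 40) - 112)² = ((18 + 6)*(-14) - 112)² = (24*(-14) - 112)² = (-336 - 112)² = (-448)² = 200704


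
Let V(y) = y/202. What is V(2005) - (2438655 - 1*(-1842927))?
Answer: -864877559/202 ≈ -4.2816e+6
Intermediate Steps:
V(y) = y/202 (V(y) = y*(1/202) = y/202)
V(2005) - (2438655 - 1*(-1842927)) = (1/202)*2005 - (2438655 - 1*(-1842927)) = 2005/202 - (2438655 + 1842927) = 2005/202 - 1*4281582 = 2005/202 - 4281582 = -864877559/202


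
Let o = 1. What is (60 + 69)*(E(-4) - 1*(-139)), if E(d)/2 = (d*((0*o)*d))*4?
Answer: 17931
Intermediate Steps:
E(d) = 0 (E(d) = 2*((d*((0*1)*d))*4) = 2*((d*(0*d))*4) = 2*((d*0)*4) = 2*(0*4) = 2*0 = 0)
(60 + 69)*(E(-4) - 1*(-139)) = (60 + 69)*(0 - 1*(-139)) = 129*(0 + 139) = 129*139 = 17931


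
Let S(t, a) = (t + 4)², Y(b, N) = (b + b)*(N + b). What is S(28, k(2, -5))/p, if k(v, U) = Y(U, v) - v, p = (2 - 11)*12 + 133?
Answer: 1024/25 ≈ 40.960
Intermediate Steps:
Y(b, N) = 2*b*(N + b) (Y(b, N) = (2*b)*(N + b) = 2*b*(N + b))
p = 25 (p = -9*12 + 133 = -108 + 133 = 25)
k(v, U) = -v + 2*U*(U + v) (k(v, U) = 2*U*(v + U) - v = 2*U*(U + v) - v = -v + 2*U*(U + v))
S(t, a) = (4 + t)²
S(28, k(2, -5))/p = (4 + 28)²/25 = 32²*(1/25) = 1024*(1/25) = 1024/25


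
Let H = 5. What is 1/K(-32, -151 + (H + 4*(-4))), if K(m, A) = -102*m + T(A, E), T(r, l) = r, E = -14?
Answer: 1/3102 ≈ 0.00032237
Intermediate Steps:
K(m, A) = A - 102*m (K(m, A) = -102*m + A = A - 102*m)
1/K(-32, -151 + (H + 4*(-4))) = 1/((-151 + (5 + 4*(-4))) - 102*(-32)) = 1/((-151 + (5 - 16)) + 3264) = 1/((-151 - 11) + 3264) = 1/(-162 + 3264) = 1/3102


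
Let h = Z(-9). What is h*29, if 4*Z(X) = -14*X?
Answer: 1827/2 ≈ 913.50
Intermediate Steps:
Z(X) = -7*X/2 (Z(X) = (-14*X)/4 = -7*X/2)
h = 63/2 (h = -7/2*(-9) = 63/2 ≈ 31.500)
h*29 = (63/2)*29 = 1827/2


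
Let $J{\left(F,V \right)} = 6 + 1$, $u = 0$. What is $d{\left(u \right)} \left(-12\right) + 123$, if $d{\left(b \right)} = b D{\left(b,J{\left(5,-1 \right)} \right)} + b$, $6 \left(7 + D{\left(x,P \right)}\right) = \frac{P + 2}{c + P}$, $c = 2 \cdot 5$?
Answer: $123$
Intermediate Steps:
$c = 10$
$J{\left(F,V \right)} = 7$
$D{\left(x,P \right)} = -7 + \frac{2 + P}{6 \left(10 + P\right)}$ ($D{\left(x,P \right)} = -7 + \frac{\left(P + 2\right) \frac{1}{10 + P}}{6} = -7 + \frac{\left(2 + P\right) \frac{1}{10 + P}}{6} = -7 + \frac{\frac{1}{10 + P} \left(2 + P\right)}{6} = -7 + \frac{2 + P}{6 \left(10 + P\right)}$)
$d{\left(b \right)} = - \frac{201 b}{34}$ ($d{\left(b \right)} = b \frac{-418 - 287}{6 \left(10 + 7\right)} + b = b \frac{-418 - 287}{6 \cdot 17} + b = b \frac{1}{6} \cdot \frac{1}{17} \left(-705\right) + b = b \left(- \frac{235}{34}\right) + b = - \frac{235 b}{34} + b = - \frac{201 b}{34}$)
$d{\left(u \right)} \left(-12\right) + 123 = \left(- \frac{201}{34}\right) 0 \left(-12\right) + 123 = 0 \left(-12\right) + 123 = 0 + 123 = 123$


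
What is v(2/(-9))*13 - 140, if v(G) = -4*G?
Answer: -1156/9 ≈ -128.44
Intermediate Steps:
v(2/(-9))*13 - 140 = -8/(-9)*13 - 140 = -8*(-1)/9*13 - 140 = -4*(-2/9)*13 - 140 = (8/9)*13 - 140 = 104/9 - 140 = -1156/9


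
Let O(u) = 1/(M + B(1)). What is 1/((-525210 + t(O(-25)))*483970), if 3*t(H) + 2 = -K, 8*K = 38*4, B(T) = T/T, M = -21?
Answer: -1/254189271490 ≈ -3.9341e-12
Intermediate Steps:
B(T) = 1
K = 19 (K = (38*4)/8 = (⅛)*152 = 19)
O(u) = -1/20 (O(u) = 1/(-21 + 1) = 1/(-20) = -1/20)
t(H) = -7 (t(H) = -⅔ + (-1*19)/3 = -⅔ + (⅓)*(-19) = -⅔ - 19/3 = -7)
1/((-525210 + t(O(-25)))*483970) = 1/(-525210 - 7*483970) = (1/483970)/(-525217) = -1/525217*1/483970 = -1/254189271490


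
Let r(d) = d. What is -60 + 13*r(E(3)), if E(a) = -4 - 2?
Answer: -138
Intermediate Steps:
E(a) = -6
-60 + 13*r(E(3)) = -60 + 13*(-6) = -60 - 78 = -138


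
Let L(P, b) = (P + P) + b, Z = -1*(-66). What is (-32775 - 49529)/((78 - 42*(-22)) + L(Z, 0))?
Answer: -41152/567 ≈ -72.578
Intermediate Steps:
Z = 66
L(P, b) = b + 2*P (L(P, b) = 2*P + b = b + 2*P)
(-32775 - 49529)/((78 - 42*(-22)) + L(Z, 0)) = (-32775 - 49529)/((78 - 42*(-22)) + (0 + 2*66)) = -82304/((78 + 924) + (0 + 132)) = -82304/(1002 + 132) = -82304/1134 = -82304*1/1134 = -41152/567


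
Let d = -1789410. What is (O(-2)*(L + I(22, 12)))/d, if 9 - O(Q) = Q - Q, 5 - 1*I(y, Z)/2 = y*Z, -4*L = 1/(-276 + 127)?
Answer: 926181/355496120 ≈ 0.0026053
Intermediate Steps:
L = 1/596 (L = -1/(4*(-276 + 127)) = -¼/(-149) = -¼*(-1/149) = 1/596 ≈ 0.0016779)
I(y, Z) = 10 - 2*Z*y (I(y, Z) = 10 - 2*y*Z = 10 - 2*Z*y)
O(Q) = 9 (O(Q) = 9 - (Q - Q) = 9 - 1*0 = 9 + 0 = 9)
(O(-2)*(L + I(22, 12)))/d = (9*(1/596 + (10 - 2*12*22)))/(-1789410) = (9*(1/596 + (10 - 528)))*(-1/1789410) = (9*(1/596 - 518))*(-1/1789410) = (9*(-308727/596))*(-1/1789410) = -2778543/596*(-1/1789410) = 926181/355496120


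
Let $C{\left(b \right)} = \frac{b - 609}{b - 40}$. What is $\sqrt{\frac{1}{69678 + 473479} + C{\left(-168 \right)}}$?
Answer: $\frac{\sqrt{2979993707378077}}{28244164} \approx 1.9328$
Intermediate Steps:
$C{\left(b \right)} = \frac{-609 + b}{-40 + b}$
$\sqrt{\frac{1}{69678 + 473479} + C{\left(-168 \right)}} = \sqrt{\frac{1}{69678 + 473479} + \frac{-609 - 168}{-40 - 168}} = \sqrt{\frac{1}{543157} + \frac{1}{-208} \left(-777\right)} = \sqrt{\frac{1}{543157} - - \frac{777}{208}} = \sqrt{\frac{1}{543157} + \frac{777}{208}} = \sqrt{\frac{422033197}{112976656}} = \frac{\sqrt{2979993707378077}}{28244164}$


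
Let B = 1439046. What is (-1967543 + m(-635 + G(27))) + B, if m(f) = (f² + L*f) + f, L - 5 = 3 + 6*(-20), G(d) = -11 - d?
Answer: -865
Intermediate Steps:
L = -112 (L = 5 + (3 + 6*(-20)) = 5 + (3 - 120) = 5 - 117 = -112)
m(f) = f² - 111*f (m(f) = (f² - 112*f) + f = f² - 111*f)
(-1967543 + m(-635 + G(27))) + B = (-1967543 + (-635 + (-11 - 1*27))*(-111 + (-635 + (-11 - 1*27)))) + 1439046 = (-1967543 + (-635 + (-11 - 27))*(-111 + (-635 + (-11 - 27)))) + 1439046 = (-1967543 + (-635 - 38)*(-111 + (-635 - 38))) + 1439046 = (-1967543 - 673*(-111 - 673)) + 1439046 = (-1967543 - 673*(-784)) + 1439046 = (-1967543 + 527632) + 1439046 = -1439911 + 1439046 = -865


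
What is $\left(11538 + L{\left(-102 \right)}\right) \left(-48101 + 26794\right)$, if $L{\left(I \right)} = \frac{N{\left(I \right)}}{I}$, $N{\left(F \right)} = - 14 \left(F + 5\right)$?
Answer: $- \frac{12523381013}{51} \approx -2.4556 \cdot 10^{8}$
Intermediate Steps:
$N{\left(F \right)} = -70 - 14 F$ ($N{\left(F \right)} = - 14 \left(5 + F\right) = -70 - 14 F$)
$L{\left(I \right)} = \frac{-70 - 14 I}{I}$
$\left(11538 + L{\left(-102 \right)}\right) \left(-48101 + 26794\right) = \left(11538 - \left(14 + \frac{70}{-102}\right)\right) \left(-48101 + 26794\right) = \left(11538 - \frac{679}{51}\right) \left(-21307\right) = \frac{587759}{51} \left(-21307\right) = - \frac{12523381013}{51}$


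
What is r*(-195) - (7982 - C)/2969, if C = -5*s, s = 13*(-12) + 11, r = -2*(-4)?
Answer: -4638897/2969 ≈ -1562.4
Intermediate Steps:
r = 8
s = -145 (s = -156 + 11 = -145)
C = 725 (C = -5*(-145) = 725)
r*(-195) - (7982 - C)/2969 = 8*(-195) - (7982 - 1*725)/2969 = -1560 - (7982 - 725)/2969 = -1560 - 7257/2969 = -4638897/2969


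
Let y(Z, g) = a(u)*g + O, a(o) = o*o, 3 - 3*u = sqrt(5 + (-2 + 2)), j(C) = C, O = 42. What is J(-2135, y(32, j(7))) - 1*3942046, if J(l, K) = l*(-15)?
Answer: -3910021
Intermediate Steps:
u = 1 - sqrt(5)/3 (u = 1 - sqrt(5 + (-2 + 2))/3 = 1 - sqrt(5 + 0)/3 = 1 - sqrt(5)/3 ≈ 0.25464)
a(o) = o**2
y(Z, g) = 42 + g*(1 - sqrt(5)/3)**2 (y(Z, g) = (1 - sqrt(5)/3)**2*g + 42 = g*(1 - sqrt(5)/3)**2 + 42 = 42 + g*(1 - sqrt(5)/3)**2)
J(l, K) = -15*l
J(-2135, y(32, j(7))) - 1*3942046 = -15*(-2135) - 1*3942046 = 32025 - 3942046 = -3910021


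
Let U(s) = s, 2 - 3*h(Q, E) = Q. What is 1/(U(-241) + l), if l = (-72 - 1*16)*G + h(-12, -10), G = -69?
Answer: 3/17507 ≈ 0.00017136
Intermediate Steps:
h(Q, E) = ⅔ - Q/3
l = 18230/3 (l = (-72 - 1*16)*(-69) + (⅔ - ⅓*(-12)) = (-72 - 16)*(-69) + (⅔ + 4) = -88*(-69) + 14/3 = 6072 + 14/3 = 18230/3 ≈ 6076.7)
1/(U(-241) + l) = 1/(-241 + 18230/3) = 1/(17507/3) = 3/17507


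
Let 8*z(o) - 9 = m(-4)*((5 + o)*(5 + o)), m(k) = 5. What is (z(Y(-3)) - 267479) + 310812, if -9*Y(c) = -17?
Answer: 28099733/648 ≈ 43364.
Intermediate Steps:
Y(c) = 17/9 (Y(c) = -1/9*(-17) = 17/9)
z(o) = 9/8 + 5*(5 + o)**2/8 (z(o) = 9/8 + (5*((5 + o)*(5 + o)))/8 = 9/8 + (5*(5 + o)**2)/8 = 9/8 + 5*(5 + o)**2/8)
(z(Y(-3)) - 267479) + 310812 = ((9/8 + 5*(5 + 17/9)**2/8) - 267479) + 310812 = ((9/8 + 5*(62/9)**2/8) - 267479) + 310812 = ((9/8 + (5/8)*(3844/81)) - 267479) + 310812 = ((9/8 + 4805/162) - 267479) + 310812 = (19949/648 - 267479) + 310812 = -173306443/648 + 310812 = 28099733/648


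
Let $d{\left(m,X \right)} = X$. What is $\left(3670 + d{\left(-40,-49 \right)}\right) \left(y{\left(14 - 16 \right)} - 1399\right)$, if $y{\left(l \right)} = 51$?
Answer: $-4881108$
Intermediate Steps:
$\left(3670 + d{\left(-40,-49 \right)}\right) \left(y{\left(14 - 16 \right)} - 1399\right) = \left(3670 - 49\right) \left(51 - 1399\right) = 3621 \left(-1348\right) = -4881108$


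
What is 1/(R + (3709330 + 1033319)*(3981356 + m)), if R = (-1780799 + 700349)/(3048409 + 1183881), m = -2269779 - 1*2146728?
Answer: -423229/873446659440879816 ≈ -4.8455e-13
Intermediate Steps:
m = -4416507 (m = -2269779 - 2146728 = -4416507)
R = -108045/423229 (R = -1080450/4232290 = -1080450*1/4232290 = -108045/423229 ≈ -0.25529)
1/(R + (3709330 + 1033319)*(3981356 + m)) = 1/(-108045/423229 + (3709330 + 1033319)*(3981356 - 4416507)) = 1/(-108045/423229 + 4742649*(-435151)) = 1/(-108045/423229 - 2063768454999) = 1/(-873446659440879816/423229) = -423229/873446659440879816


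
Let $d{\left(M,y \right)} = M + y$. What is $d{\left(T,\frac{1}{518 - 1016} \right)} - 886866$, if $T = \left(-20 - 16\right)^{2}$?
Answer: $- \frac{441013861}{498} \approx -8.8557 \cdot 10^{5}$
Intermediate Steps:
$T = 1296$ ($T = \left(-36\right)^{2} = 1296$)
$d{\left(T,\frac{1}{518 - 1016} \right)} - 886866 = \left(1296 + \frac{1}{518 - 1016}\right) - 886866 = \left(1296 + \frac{1}{-498}\right) - 886866 = \left(1296 - \frac{1}{498}\right) - 886866 = \frac{645407}{498} - 886866 = - \frac{441013861}{498}$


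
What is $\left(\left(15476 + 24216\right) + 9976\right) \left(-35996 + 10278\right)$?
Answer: $-1277361624$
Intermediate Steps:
$\left(\left(15476 + 24216\right) + 9976\right) \left(-35996 + 10278\right) = \left(39692 + 9976\right) \left(-25718\right) = 49668 \left(-25718\right) = -1277361624$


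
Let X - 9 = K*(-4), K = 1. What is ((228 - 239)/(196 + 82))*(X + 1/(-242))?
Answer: -1209/6116 ≈ -0.19768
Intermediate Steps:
X = 5 (X = 9 + 1*(-4) = 9 - 4 = 5)
((228 - 239)/(196 + 82))*(X + 1/(-242)) = ((228 - 239)/(196 + 82))*(5 + 1/(-242)) = (-11/278)*(5 - 1/242) = -11*1/278*(1209/242) = -11/278*1209/242 = -1209/6116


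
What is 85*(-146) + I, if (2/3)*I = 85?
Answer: -24565/2 ≈ -12283.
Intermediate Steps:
I = 255/2 (I = (3/2)*85 = 255/2 ≈ 127.50)
85*(-146) + I = 85*(-146) + 255/2 = -12410 + 255/2 = -24565/2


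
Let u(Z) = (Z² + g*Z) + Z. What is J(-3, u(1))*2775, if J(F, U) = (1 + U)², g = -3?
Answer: 0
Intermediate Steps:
u(Z) = Z² - 2*Z (u(Z) = (Z² - 3*Z) + Z = Z² - 2*Z)
J(-3, u(1))*2775 = (1 + 1*(-2 + 1))²*2775 = (1 + 1*(-1))²*2775 = (1 - 1)²*2775 = 0²*2775 = 0*2775 = 0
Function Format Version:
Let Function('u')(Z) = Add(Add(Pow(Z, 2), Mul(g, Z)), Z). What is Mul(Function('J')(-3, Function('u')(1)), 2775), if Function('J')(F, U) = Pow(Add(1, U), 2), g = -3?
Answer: 0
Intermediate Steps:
Function('u')(Z) = Add(Pow(Z, 2), Mul(-2, Z)) (Function('u')(Z) = Add(Add(Pow(Z, 2), Mul(-3, Z)), Z) = Add(Pow(Z, 2), Mul(-2, Z)))
Mul(Function('J')(-3, Function('u')(1)), 2775) = Mul(Pow(Add(1, Mul(1, Add(-2, 1))), 2), 2775) = Mul(Pow(Add(1, Mul(1, -1)), 2), 2775) = Mul(Pow(Add(1, -1), 2), 2775) = Mul(Pow(0, 2), 2775) = Mul(0, 2775) = 0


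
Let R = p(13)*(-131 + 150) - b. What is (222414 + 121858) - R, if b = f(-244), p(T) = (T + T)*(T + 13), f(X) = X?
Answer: 331184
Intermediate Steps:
p(T) = 2*T*(13 + T) (p(T) = (2*T)*(13 + T) = 2*T*(13 + T))
b = -244
R = 13088 (R = (2*13*(13 + 13))*(-131 + 150) - 1*(-244) = (2*13*26)*19 + 244 = 676*19 + 244 = 12844 + 244 = 13088)
(222414 + 121858) - R = (222414 + 121858) - 1*13088 = 344272 - 13088 = 331184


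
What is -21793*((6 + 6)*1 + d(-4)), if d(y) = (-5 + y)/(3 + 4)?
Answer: -1634475/7 ≈ -2.3350e+5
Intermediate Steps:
d(y) = -5/7 + y/7 (d(y) = (-5 + y)/7 = (-5 + y)*(⅐) = -5/7 + y/7)
-21793*((6 + 6)*1 + d(-4)) = -21793*((6 + 6)*1 + (-5/7 + (⅐)*(-4))) = -21793*(12*1 + (-5/7 - 4/7)) = -21793*(12 - 9/7) = -21793*75/7 = -1634475/7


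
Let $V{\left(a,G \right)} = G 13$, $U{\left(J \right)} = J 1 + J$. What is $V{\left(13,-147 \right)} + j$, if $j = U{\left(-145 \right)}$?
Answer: $-2201$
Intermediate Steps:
$U{\left(J \right)} = 2 J$ ($U{\left(J \right)} = J + J = 2 J$)
$V{\left(a,G \right)} = 13 G$
$j = -290$ ($j = 2 \left(-145\right) = -290$)
$V{\left(13,-147 \right)} + j = 13 \left(-147\right) - 290 = -1911 - 290 = -2201$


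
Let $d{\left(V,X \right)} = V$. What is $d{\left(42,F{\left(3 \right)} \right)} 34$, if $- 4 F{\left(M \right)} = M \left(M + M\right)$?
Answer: $1428$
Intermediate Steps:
$F{\left(M \right)} = - \frac{M^{2}}{2}$ ($F{\left(M \right)} = - \frac{M \left(M + M\right)}{4} = - \frac{M 2 M}{4} = - \frac{2 M^{2}}{4} = - \frac{M^{2}}{2}$)
$d{\left(42,F{\left(3 \right)} \right)} 34 = 42 \cdot 34 = 1428$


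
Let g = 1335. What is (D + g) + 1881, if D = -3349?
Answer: -133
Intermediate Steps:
(D + g) + 1881 = (-3349 + 1335) + 1881 = -2014 + 1881 = -133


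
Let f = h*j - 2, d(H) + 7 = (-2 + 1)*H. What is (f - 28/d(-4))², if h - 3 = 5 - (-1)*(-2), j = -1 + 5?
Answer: 8836/9 ≈ 981.78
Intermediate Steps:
j = 4
d(H) = -7 - H (d(H) = -7 + (-2 + 1)*H = -7 - H)
h = 6 (h = 3 + (5 - (-1)*(-2)) = 3 + (5 - 1*2) = 3 + (5 - 2) = 3 + 3 = 6)
f = 22 (f = 6*4 - 2 = 24 - 2 = 22)
(f - 28/d(-4))² = (22 - 28/(-7 - 1*(-4)))² = (22 - 28/(-7 + 4))² = (22 - 28/(-3))² = (22 - 28*(-⅓))² = (22 + 28/3)² = (94/3)² = 8836/9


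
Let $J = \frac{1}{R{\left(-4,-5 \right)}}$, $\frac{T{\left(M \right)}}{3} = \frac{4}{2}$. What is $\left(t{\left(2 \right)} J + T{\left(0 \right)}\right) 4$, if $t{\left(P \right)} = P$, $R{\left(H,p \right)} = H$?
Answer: $22$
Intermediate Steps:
$T{\left(M \right)} = 6$ ($T{\left(M \right)} = 3 \cdot \frac{4}{2} = 3 \cdot 4 \cdot \frac{1}{2} = 3 \cdot 2 = 6$)
$J = - \frac{1}{4}$ ($J = \frac{1}{-4} = - \frac{1}{4} \approx -0.25$)
$\left(t{\left(2 \right)} J + T{\left(0 \right)}\right) 4 = \left(2 \left(- \frac{1}{4}\right) + 6\right) 4 = \left(- \frac{1}{2} + 6\right) 4 = \frac{11}{2} \cdot 4 = 22$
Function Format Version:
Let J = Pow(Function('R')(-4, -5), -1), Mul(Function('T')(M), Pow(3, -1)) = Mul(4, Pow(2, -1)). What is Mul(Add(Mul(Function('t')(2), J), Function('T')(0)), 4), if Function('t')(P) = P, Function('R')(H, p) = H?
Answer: 22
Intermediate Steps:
Function('T')(M) = 6 (Function('T')(M) = Mul(3, Mul(4, Pow(2, -1))) = Mul(3, Mul(4, Rational(1, 2))) = Mul(3, 2) = 6)
J = Rational(-1, 4) (J = Pow(-4, -1) = Rational(-1, 4) ≈ -0.25000)
Mul(Add(Mul(Function('t')(2), J), Function('T')(0)), 4) = Mul(Add(Mul(2, Rational(-1, 4)), 6), 4) = Mul(Add(Rational(-1, 2), 6), 4) = Mul(Rational(11, 2), 4) = 22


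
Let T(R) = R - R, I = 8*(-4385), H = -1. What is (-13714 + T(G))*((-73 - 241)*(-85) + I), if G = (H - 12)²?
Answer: 115060460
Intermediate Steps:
I = -35080
G = 169 (G = (-1 - 12)² = (-13)² = 169)
T(R) = 0
(-13714 + T(G))*((-73 - 241)*(-85) + I) = (-13714 + 0)*((-73 - 241)*(-85) - 35080) = -13714*(-314*(-85) - 35080) = -13714*(26690 - 35080) = -13714*(-8390) = 115060460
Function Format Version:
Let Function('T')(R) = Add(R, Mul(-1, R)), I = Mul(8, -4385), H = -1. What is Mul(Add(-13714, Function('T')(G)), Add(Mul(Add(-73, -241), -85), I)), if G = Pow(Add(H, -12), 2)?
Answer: 115060460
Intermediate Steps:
I = -35080
G = 169 (G = Pow(Add(-1, -12), 2) = Pow(-13, 2) = 169)
Function('T')(R) = 0
Mul(Add(-13714, Function('T')(G)), Add(Mul(Add(-73, -241), -85), I)) = Mul(Add(-13714, 0), Add(Mul(Add(-73, -241), -85), -35080)) = Mul(-13714, Add(Mul(-314, -85), -35080)) = Mul(-13714, Add(26690, -35080)) = Mul(-13714, -8390) = 115060460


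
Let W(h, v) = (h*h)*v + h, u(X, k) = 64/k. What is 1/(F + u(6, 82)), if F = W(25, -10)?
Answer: -41/255193 ≈ -0.00016066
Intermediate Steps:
W(h, v) = h + v*h² (W(h, v) = h²*v + h = v*h² + h = h + v*h²)
F = -6225 (F = 25*(1 + 25*(-10)) = 25*(1 - 250) = 25*(-249) = -6225)
1/(F + u(6, 82)) = 1/(-6225 + 64/82) = 1/(-6225 + 64*(1/82)) = 1/(-6225 + 32/41) = 1/(-255193/41) = -41/255193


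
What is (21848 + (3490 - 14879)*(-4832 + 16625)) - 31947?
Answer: -134320576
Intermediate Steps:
(21848 + (3490 - 14879)*(-4832 + 16625)) - 31947 = (21848 - 11389*11793) - 31947 = (21848 - 134310477) - 31947 = -134288629 - 31947 = -134320576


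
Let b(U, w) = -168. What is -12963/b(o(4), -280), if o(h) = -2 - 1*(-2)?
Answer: 4321/56 ≈ 77.161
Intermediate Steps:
o(h) = 0 (o(h) = -2 + 2 = 0)
-12963/b(o(4), -280) = -12963/(-168) = -12963*(-1/168) = 4321/56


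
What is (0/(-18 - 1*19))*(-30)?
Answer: 0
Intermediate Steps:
(0/(-18 - 1*19))*(-30) = (0/(-18 - 19))*(-30) = (0/(-37))*(-30) = -1/37*0*(-30) = 0*(-30) = 0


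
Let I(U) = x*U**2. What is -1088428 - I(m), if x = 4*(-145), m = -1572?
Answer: 1432198292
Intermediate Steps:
x = -580
I(U) = -580*U**2
-1088428 - I(m) = -1088428 - (-580)*(-1572)**2 = -1088428 - (-580)*2471184 = -1088428 - 1*(-1433286720) = -1088428 + 1433286720 = 1432198292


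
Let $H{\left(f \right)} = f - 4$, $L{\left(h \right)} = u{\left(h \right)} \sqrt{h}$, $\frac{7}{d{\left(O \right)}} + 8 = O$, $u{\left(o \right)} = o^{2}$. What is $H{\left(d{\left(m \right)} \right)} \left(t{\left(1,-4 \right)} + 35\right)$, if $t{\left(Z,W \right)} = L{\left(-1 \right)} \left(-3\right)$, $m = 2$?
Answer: $- \frac{1085}{6} + \frac{31 i}{2} \approx -180.83 + 15.5 i$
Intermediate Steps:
$d{\left(O \right)} = \frac{7}{-8 + O}$
$L{\left(h \right)} = h^{\frac{5}{2}}$ ($L{\left(h \right)} = h^{2} \sqrt{h} = h^{\frac{5}{2}}$)
$H{\left(f \right)} = -4 + f$ ($H{\left(f \right)} = f - 4 = -4 + f$)
$t{\left(Z,W \right)} = - 3 i$ ($t{\left(Z,W \right)} = \left(-1\right)^{\frac{5}{2}} \left(-3\right) = i \left(-3\right) = - 3 i$)
$H{\left(d{\left(m \right)} \right)} \left(t{\left(1,-4 \right)} + 35\right) = \left(-4 + \frac{7}{-8 + 2}\right) \left(- 3 i + 35\right) = \left(-4 + \frac{7}{-6}\right) \left(35 - 3 i\right) = \left(-4 + 7 \left(- \frac{1}{6}\right)\right) \left(35 - 3 i\right) = \left(-4 - \frac{7}{6}\right) \left(35 - 3 i\right) = - \frac{31 \left(35 - 3 i\right)}{6} = - \frac{1085}{6} + \frac{31 i}{2}$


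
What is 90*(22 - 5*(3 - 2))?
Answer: 1530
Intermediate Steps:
90*(22 - 5*(3 - 2)) = 90*(22 - 5*1) = 90*(22 - 5) = 90*17 = 1530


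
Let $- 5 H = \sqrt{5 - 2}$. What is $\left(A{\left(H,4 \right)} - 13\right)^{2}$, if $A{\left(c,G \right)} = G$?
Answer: $81$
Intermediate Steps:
$H = - \frac{\sqrt{3}}{5}$ ($H = - \frac{\sqrt{5 - 2}}{5} = - \frac{\sqrt{3}}{5} \approx -0.34641$)
$\left(A{\left(H,4 \right)} - 13\right)^{2} = \left(4 - 13\right)^{2} = \left(-9\right)^{2} = 81$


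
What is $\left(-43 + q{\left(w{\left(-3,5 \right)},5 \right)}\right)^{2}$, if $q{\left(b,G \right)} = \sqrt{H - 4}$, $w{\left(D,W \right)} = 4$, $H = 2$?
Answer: $\left(43 - i \sqrt{2}\right)^{2} \approx 1847.0 - 121.62 i$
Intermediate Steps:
$q{\left(b,G \right)} = i \sqrt{2}$ ($q{\left(b,G \right)} = \sqrt{2 - 4} = \sqrt{-2} = i \sqrt{2}$)
$\left(-43 + q{\left(w{\left(-3,5 \right)},5 \right)}\right)^{2} = \left(-43 + i \sqrt{2}\right)^{2}$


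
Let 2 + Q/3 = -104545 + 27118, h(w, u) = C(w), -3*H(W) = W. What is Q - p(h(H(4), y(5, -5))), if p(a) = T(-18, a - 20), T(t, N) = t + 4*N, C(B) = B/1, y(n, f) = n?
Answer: -696551/3 ≈ -2.3218e+5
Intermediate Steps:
C(B) = B (C(B) = B*1 = B)
H(W) = -W/3
h(w, u) = w
p(a) = -98 + 4*a (p(a) = -18 + 4*(a - 20) = -18 + 4*(-20 + a) = -18 + (-80 + 4*a) = -98 + 4*a)
Q = -232287 (Q = -6 + 3*(-104545 + 27118) = -6 + 3*(-77427) = -6 - 232281 = -232287)
Q - p(h(H(4), y(5, -5))) = -232287 - (-98 + 4*(-⅓*4)) = -232287 - (-98 + 4*(-4/3)) = -232287 - (-98 - 16/3) = -232287 - 1*(-310/3) = -232287 + 310/3 = -696551/3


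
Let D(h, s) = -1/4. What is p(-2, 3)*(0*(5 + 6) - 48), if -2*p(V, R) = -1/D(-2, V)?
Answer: 96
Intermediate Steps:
D(h, s) = -1/4 (D(h, s) = -1*1/4 = -1/4)
p(V, R) = -2 (p(V, R) = -(-1)/(2*(-1/4)) = -(-1)*(-4)/2 = -1/2*4 = -2)
p(-2, 3)*(0*(5 + 6) - 48) = -2*(0*(5 + 6) - 48) = -2*(0*11 - 48) = -2*(0 - 48) = -2*(-48) = 96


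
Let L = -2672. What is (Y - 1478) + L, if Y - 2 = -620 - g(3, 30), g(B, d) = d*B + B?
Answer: -4861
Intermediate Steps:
g(B, d) = B + B*d (g(B, d) = B*d + B = B + B*d)
Y = -711 (Y = 2 + (-620 - 3*(1 + 30)) = 2 + (-620 - 3*31) = 2 + (-620 - 1*93) = 2 + (-620 - 93) = 2 - 713 = -711)
(Y - 1478) + L = (-711 - 1478) - 2672 = -2189 - 2672 = -4861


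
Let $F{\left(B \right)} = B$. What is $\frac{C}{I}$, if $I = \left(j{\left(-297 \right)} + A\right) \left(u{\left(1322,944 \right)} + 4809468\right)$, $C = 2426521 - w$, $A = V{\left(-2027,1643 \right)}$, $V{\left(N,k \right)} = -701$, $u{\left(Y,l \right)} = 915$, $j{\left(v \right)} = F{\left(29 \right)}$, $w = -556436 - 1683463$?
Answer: $- \frac{1166605}{808144344} \approx -0.0014436$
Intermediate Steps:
$w = -2239899$ ($w = -556436 - 1683463 = -2239899$)
$j{\left(v \right)} = 29$
$A = -701$
$C = 4666420$ ($C = 2426521 - -2239899 = 2426521 + 2239899 = 4666420$)
$I = -3232577376$ ($I = \left(29 - 701\right) \left(915 + 4809468\right) = \left(-672\right) 4810383 = -3232577376$)
$\frac{C}{I} = \frac{4666420}{-3232577376} = 4666420 \left(- \frac{1}{3232577376}\right) = - \frac{1166605}{808144344}$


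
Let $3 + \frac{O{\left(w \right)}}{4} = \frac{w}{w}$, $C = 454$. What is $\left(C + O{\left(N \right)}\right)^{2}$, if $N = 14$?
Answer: $198916$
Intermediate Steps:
$O{\left(w \right)} = -8$ ($O{\left(w \right)} = -12 + 4 \frac{w}{w} = -12 + 4 \cdot 1 = -12 + 4 = -8$)
$\left(C + O{\left(N \right)}\right)^{2} = \left(454 - 8\right)^{2} = 446^{2} = 198916$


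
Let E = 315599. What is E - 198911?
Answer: 116688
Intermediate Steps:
E - 198911 = 315599 - 198911 = 116688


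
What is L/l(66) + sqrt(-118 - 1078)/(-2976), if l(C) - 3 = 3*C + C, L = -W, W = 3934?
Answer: -3934/267 - I*sqrt(299)/1488 ≈ -14.734 - 0.011621*I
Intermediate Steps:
L = -3934 (L = -1*3934 = -3934)
l(C) = 3 + 4*C (l(C) = 3 + (3*C + C) = 3 + 4*C)
L/l(66) + sqrt(-118 - 1078)/(-2976) = -3934/(3 + 4*66) + sqrt(-118 - 1078)/(-2976) = -3934/(3 + 264) + sqrt(-1196)*(-1/2976) = -3934/267 + (2*I*sqrt(299))*(-1/2976) = -3934*1/267 - I*sqrt(299)/1488 = -3934/267 - I*sqrt(299)/1488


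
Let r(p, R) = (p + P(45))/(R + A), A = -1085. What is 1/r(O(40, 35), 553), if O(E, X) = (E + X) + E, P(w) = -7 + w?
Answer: -532/153 ≈ -3.4771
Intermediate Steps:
O(E, X) = X + 2*E
r(p, R) = (38 + p)/(-1085 + R) (r(p, R) = (p + (-7 + 45))/(R - 1085) = (p + 38)/(-1085 + R) = (38 + p)/(-1085 + R))
1/r(O(40, 35), 553) = 1/((38 + (35 + 2*40))/(-1085 + 553)) = 1/((38 + (35 + 80))/(-532)) = 1/(-(38 + 115)/532) = 1/(-1/532*153) = 1/(-153/532) = -532/153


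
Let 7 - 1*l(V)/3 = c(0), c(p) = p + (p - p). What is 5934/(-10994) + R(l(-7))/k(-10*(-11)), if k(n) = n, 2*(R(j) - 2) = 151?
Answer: 1733/10516 ≈ 0.16480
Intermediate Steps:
c(p) = p (c(p) = p + 0 = p)
l(V) = 21 (l(V) = 21 - 3*0 = 21 + 0 = 21)
R(j) = 155/2 (R(j) = 2 + (½)*151 = 2 + 151/2 = 155/2)
5934/(-10994) + R(l(-7))/k(-10*(-11)) = 5934/(-10994) + 155/(2*((-10*(-11)))) = 5934*(-1/10994) + (155/2)/110 = -129/239 + (155/2)*(1/110) = -129/239 + 31/44 = 1733/10516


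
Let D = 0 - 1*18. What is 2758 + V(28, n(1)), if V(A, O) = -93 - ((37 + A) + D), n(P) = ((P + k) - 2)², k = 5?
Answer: 2618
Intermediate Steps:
D = -18 (D = 0 - 18 = -18)
n(P) = (3 + P)² (n(P) = ((P + 5) - 2)² = ((5 + P) - 2)² = (3 + P)²)
V(A, O) = -112 - A (V(A, O) = -93 - ((37 + A) - 18) = -93 - (19 + A) = -93 + (-19 - A) = -112 - A)
2758 + V(28, n(1)) = 2758 + (-112 - 1*28) = 2758 + (-112 - 28) = 2758 - 140 = 2618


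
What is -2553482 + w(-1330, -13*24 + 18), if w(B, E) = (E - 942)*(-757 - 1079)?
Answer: -284186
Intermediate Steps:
w(B, E) = 1729512 - 1836*E (w(B, E) = (-942 + E)*(-1836) = 1729512 - 1836*E)
-2553482 + w(-1330, -13*24 + 18) = -2553482 + (1729512 - 1836*(-13*24 + 18)) = -2553482 + (1729512 - 1836*(-312 + 18)) = -2553482 + (1729512 - 1836*(-294)) = -2553482 + (1729512 + 539784) = -2553482 + 2269296 = -284186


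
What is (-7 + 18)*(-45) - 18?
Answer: -513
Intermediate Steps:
(-7 + 18)*(-45) - 18 = 11*(-45) - 18 = -495 - 18 = -513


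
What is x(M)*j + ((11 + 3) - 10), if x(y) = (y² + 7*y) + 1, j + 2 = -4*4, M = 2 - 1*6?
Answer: 202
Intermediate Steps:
M = -4 (M = 2 - 6 = -4)
j = -18 (j = -2 - 4*4 = -2 - 16 = -18)
x(y) = 1 + y² + 7*y
x(M)*j + ((11 + 3) - 10) = (1 + (-4)² + 7*(-4))*(-18) + ((11 + 3) - 10) = (1 + 16 - 28)*(-18) + (14 - 10) = -11*(-18) + 4 = 198 + 4 = 202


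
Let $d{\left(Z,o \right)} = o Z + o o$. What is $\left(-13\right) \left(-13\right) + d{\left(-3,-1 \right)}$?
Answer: $173$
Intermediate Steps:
$d{\left(Z,o \right)} = o^{2} + Z o$ ($d{\left(Z,o \right)} = Z o + o^{2} = o^{2} + Z o$)
$\left(-13\right) \left(-13\right) + d{\left(-3,-1 \right)} = \left(-13\right) \left(-13\right) - \left(-3 - 1\right) = 169 - -4 = 169 + 4 = 173$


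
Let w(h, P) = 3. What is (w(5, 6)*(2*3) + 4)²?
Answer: 484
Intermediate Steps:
(w(5, 6)*(2*3) + 4)² = (3*(2*3) + 4)² = (3*6 + 4)² = (18 + 4)² = 22² = 484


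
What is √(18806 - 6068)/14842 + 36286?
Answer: 36286 + √12738/14842 ≈ 36286.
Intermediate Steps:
√(18806 - 6068)/14842 + 36286 = √12738*(1/14842) + 36286 = √12738/14842 + 36286 = 36286 + √12738/14842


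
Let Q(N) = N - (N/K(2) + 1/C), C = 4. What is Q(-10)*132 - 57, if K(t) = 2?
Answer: -750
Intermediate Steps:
Q(N) = -1/4 + N/2 (Q(N) = N - (N/2 + 1/4) = N - (1/4 + N/2) = N + (-1/4 - N/2) = -1/4 + N/2)
Q(-10)*132 - 57 = (-1/4 + (1/2)*(-10))*132 - 57 = (-1/4 - 5)*132 - 57 = -21/4*132 - 57 = -693 - 57 = -750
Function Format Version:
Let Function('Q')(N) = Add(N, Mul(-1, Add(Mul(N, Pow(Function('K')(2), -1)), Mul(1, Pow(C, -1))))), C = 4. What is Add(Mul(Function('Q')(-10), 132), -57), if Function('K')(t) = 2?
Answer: -750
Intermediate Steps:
Function('Q')(N) = Add(Rational(-1, 4), Mul(Rational(1, 2), N)) (Function('Q')(N) = Add(N, Mul(-1, Add(Mul(N, Pow(2, -1)), Mul(1, Pow(4, -1))))) = Add(N, Mul(-1, Add(Mul(N, Rational(1, 2)), Mul(1, Rational(1, 4))))) = Add(N, Mul(-1, Add(Mul(Rational(1, 2), N), Rational(1, 4)))) = Add(N, Mul(-1, Add(Rational(1, 4), Mul(Rational(1, 2), N)))) = Add(N, Add(Rational(-1, 4), Mul(Rational(-1, 2), N))) = Add(Rational(-1, 4), Mul(Rational(1, 2), N)))
Add(Mul(Function('Q')(-10), 132), -57) = Add(Mul(Add(Rational(-1, 4), Mul(Rational(1, 2), -10)), 132), -57) = Add(Mul(Add(Rational(-1, 4), -5), 132), -57) = Add(Mul(Rational(-21, 4), 132), -57) = Add(-693, -57) = -750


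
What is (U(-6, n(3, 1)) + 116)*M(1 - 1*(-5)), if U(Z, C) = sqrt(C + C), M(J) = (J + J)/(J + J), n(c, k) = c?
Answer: 116 + sqrt(6) ≈ 118.45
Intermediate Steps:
M(J) = 1 (M(J) = (2*J)/((2*J)) = (2*J)*(1/(2*J)) = 1)
U(Z, C) = sqrt(2)*sqrt(C) (U(Z, C) = sqrt(2*C) = sqrt(2)*sqrt(C))
(U(-6, n(3, 1)) + 116)*M(1 - 1*(-5)) = (sqrt(2)*sqrt(3) + 116)*1 = (sqrt(6) + 116)*1 = (116 + sqrt(6))*1 = 116 + sqrt(6)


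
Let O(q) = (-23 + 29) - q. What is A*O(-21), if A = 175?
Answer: 4725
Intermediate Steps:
O(q) = 6 - q
A*O(-21) = 175*(6 - 1*(-21)) = 175*(6 + 21) = 175*27 = 4725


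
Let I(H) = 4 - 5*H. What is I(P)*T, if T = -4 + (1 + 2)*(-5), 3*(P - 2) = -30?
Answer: -836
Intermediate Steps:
P = -8 (P = 2 + (⅓)*(-30) = 2 - 10 = -8)
T = -19 (T = -4 + 3*(-5) = -4 - 15 = -19)
I(P)*T = (4 - 5*(-8))*(-19) = (4 + 40)*(-19) = 44*(-19) = -836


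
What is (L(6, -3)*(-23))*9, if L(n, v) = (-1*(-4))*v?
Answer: 2484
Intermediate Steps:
L(n, v) = 4*v
(L(6, -3)*(-23))*9 = ((4*(-3))*(-23))*9 = -12*(-23)*9 = 276*9 = 2484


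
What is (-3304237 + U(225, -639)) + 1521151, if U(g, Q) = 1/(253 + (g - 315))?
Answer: -290643017/163 ≈ -1.7831e+6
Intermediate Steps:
U(g, Q) = 1/(-62 + g) (U(g, Q) = 1/(253 + (-315 + g)) = 1/(-62 + g))
(-3304237 + U(225, -639)) + 1521151 = (-3304237 + 1/(-62 + 225)) + 1521151 = (-3304237 + 1/163) + 1521151 = -538590630/163 + 1521151 = -290643017/163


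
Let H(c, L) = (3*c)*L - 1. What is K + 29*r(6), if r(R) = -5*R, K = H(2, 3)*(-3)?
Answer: -921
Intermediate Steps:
H(c, L) = -1 + 3*L*c (H(c, L) = 3*L*c - 1 = -1 + 3*L*c)
K = -51 (K = (-1 + 3*3*2)*(-3) = (-1 + 18)*(-3) = 17*(-3) = -51)
K + 29*r(6) = -51 + 29*(-5*6) = -51 + 29*(-30) = -51 - 870 = -921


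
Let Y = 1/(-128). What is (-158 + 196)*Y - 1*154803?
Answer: -9907411/64 ≈ -1.5480e+5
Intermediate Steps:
Y = -1/128 ≈ -0.0078125
(-158 + 196)*Y - 1*154803 = (-158 + 196)*(-1/128) - 1*154803 = 38*(-1/128) - 154803 = -19/64 - 154803 = -9907411/64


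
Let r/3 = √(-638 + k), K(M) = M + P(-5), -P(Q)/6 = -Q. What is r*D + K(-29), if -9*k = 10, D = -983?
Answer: -59 - 1966*I*√1438 ≈ -59.0 - 74553.0*I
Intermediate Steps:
k = -10/9 (k = -⅑*10 = -10/9 ≈ -1.1111)
P(Q) = 6*Q (P(Q) = -(-6)*Q = 6*Q)
K(M) = -30 + M (K(M) = M + 6*(-5) = M - 30 = -30 + M)
r = 2*I*√1438 (r = 3*√(-638 - 10/9) = 3*√(-5752/9) = 3*(2*I*√1438/3) = 2*I*√1438 ≈ 75.842*I)
r*D + K(-29) = (2*I*√1438)*(-983) + (-30 - 29) = -1966*I*√1438 - 59 = -59 - 1966*I*√1438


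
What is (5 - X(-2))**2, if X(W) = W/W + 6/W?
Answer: 49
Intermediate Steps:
X(W) = 1 + 6/W
(5 - X(-2))**2 = (5 - (6 - 2)/(-2))**2 = (5 - (-1)*4/2)**2 = (5 - 1*(-2))**2 = (5 + 2)**2 = 7**2 = 49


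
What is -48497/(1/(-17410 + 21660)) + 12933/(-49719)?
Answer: -3415898323561/16573 ≈ -2.0611e+8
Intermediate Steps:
-48497/(1/(-17410 + 21660)) + 12933/(-49719) = -48497/(1/4250) + 12933*(-1/49719) = -48497/1/4250 - 4311/16573 = -48497*4250 - 4311/16573 = -206112250 - 4311/16573 = -3415898323561/16573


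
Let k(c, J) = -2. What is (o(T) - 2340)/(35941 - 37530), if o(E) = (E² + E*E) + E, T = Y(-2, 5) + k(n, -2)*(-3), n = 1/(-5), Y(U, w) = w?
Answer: 2087/1589 ≈ 1.3134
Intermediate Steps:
n = -⅕ ≈ -0.20000
T = 11 (T = 5 - 2*(-3) = 5 + 6 = 11)
o(E) = E + 2*E² (o(E) = (E² + E²) + E = 2*E² + E = E + 2*E²)
(o(T) - 2340)/(35941 - 37530) = (11*(1 + 2*11) - 2340)/(35941 - 37530) = (11*(1 + 22) - 2340)/(-1589) = (11*23 - 2340)*(-1/1589) = (253 - 2340)*(-1/1589) = -2087*(-1/1589) = 2087/1589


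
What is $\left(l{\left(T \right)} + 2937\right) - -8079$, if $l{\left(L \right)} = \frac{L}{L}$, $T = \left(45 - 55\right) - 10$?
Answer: $11017$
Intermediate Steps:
$T = -20$ ($T = -10 - 10 = -20$)
$l{\left(L \right)} = 1$
$\left(l{\left(T \right)} + 2937\right) - -8079 = \left(1 + 2937\right) - -8079 = 2938 + 8079 = 11017$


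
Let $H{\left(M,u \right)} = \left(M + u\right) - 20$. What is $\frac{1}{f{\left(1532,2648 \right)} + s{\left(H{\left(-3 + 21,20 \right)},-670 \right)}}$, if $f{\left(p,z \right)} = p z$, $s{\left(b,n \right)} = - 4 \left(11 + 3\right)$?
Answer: $\frac{1}{4056680} \approx 2.4651 \cdot 10^{-7}$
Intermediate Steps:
$H{\left(M,u \right)} = -20 + M + u$
$s{\left(b,n \right)} = -56$ ($s{\left(b,n \right)} = \left(-4\right) 14 = -56$)
$\frac{1}{f{\left(1532,2648 \right)} + s{\left(H{\left(-3 + 21,20 \right)},-670 \right)}} = \frac{1}{1532 \cdot 2648 - 56} = \frac{1}{4056736 - 56} = \frac{1}{4056680}$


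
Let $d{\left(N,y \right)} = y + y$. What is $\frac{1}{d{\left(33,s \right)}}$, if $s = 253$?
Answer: $\frac{1}{506} \approx 0.0019763$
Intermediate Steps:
$d{\left(N,y \right)} = 2 y$
$\frac{1}{d{\left(33,s \right)}} = \frac{1}{2 \cdot 253} = \frac{1}{506}$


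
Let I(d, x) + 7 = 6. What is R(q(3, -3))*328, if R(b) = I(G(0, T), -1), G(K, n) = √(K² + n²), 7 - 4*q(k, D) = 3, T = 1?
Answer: -328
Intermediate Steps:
q(k, D) = 1 (q(k, D) = 7/4 - ¼*3 = 7/4 - ¾ = 1)
I(d, x) = -1 (I(d, x) = -7 + 6 = -1)
R(b) = -1
R(q(3, -3))*328 = -1*328 = -328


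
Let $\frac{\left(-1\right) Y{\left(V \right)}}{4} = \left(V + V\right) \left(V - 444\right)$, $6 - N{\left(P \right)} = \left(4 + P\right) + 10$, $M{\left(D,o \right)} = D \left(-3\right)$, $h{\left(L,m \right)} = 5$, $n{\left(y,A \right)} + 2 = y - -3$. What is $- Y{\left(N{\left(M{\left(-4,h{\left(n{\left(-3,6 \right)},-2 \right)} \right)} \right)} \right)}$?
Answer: $74240$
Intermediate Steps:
$n{\left(y,A \right)} = 1 + y$ ($n{\left(y,A \right)} = -2 + \left(y - -3\right) = -2 + \left(y + 3\right) = -2 + \left(3 + y\right) = 1 + y$)
$M{\left(D,o \right)} = - 3 D$
$N{\left(P \right)} = -8 - P$ ($N{\left(P \right)} = 6 - \left(\left(4 + P\right) + 10\right) = 6 - \left(14 + P\right) = -8 - P$)
$Y{\left(V \right)} = - 8 V \left(-444 + V\right)$ ($Y{\left(V \right)} = - 4 \left(V + V\right) \left(V - 444\right) = - 4 \cdot 2 V \left(-444 + V\right) = - 8 V \left(-444 + V\right)$)
$- Y{\left(N{\left(M{\left(-4,h{\left(n{\left(-3,6 \right)},-2 \right)} \right)} \right)} \right)} = - 8 \left(-8 - \left(-3\right) \left(-4\right)\right) \left(444 - \left(-8 - \left(-3\right) \left(-4\right)\right)\right) = - 8 \left(-8 - 12\right) \left(444 - \left(-8 - 12\right)\right) = - 8 \left(-20\right) \left(444 - -20\right) = - 8 \left(-20\right) \left(444 + 20\right) = - 8 \left(-20\right) 464 = \left(-1\right) \left(-74240\right) = 74240$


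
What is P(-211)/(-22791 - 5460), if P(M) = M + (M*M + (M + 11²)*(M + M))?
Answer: -27430/9417 ≈ -2.9128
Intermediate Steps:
P(M) = M + M² + 2*M*(121 + M) (P(M) = M + (M² + (M + 121)*(2*M)) = M + (M² + (121 + M)*(2*M)) = M + (M² + 2*M*(121 + M)) = M + M² + 2*M*(121 + M))
P(-211)/(-22791 - 5460) = (3*(-211)*(81 - 211))/(-22791 - 5460) = (3*(-211)*(-130))/(-28251) = 82290*(-1/28251) = -27430/9417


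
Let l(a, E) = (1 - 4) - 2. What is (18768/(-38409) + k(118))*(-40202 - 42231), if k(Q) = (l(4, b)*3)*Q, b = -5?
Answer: 1868555468078/12803 ≈ 1.4595e+8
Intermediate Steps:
l(a, E) = -5 (l(a, E) = -3 - 2 = -5)
k(Q) = -15*Q (k(Q) = (-5*3)*Q = -15*Q)
(18768/(-38409) + k(118))*(-40202 - 42231) = (18768/(-38409) - 15*118)*(-40202 - 42231) = (18768*(-1/38409) - 1770)*(-82433) = (-6256/12803 - 1770)*(-82433) = -22667566/12803*(-82433) = 1868555468078/12803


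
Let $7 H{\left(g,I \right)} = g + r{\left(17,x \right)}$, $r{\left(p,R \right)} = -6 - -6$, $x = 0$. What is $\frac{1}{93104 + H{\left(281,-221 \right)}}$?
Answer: $\frac{7}{652009} \approx 1.0736 \cdot 10^{-5}$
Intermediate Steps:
$r{\left(p,R \right)} = 0$ ($r{\left(p,R \right)} = -6 + 6 = 0$)
$H{\left(g,I \right)} = \frac{g}{7}$ ($H{\left(g,I \right)} = \frac{g + 0}{7} = \frac{g}{7}$)
$\frac{1}{93104 + H{\left(281,-221 \right)}} = \frac{1}{93104 + \frac{1}{7} \cdot 281} = \frac{1}{93104 + \frac{281}{7}} = \frac{1}{\frac{652009}{7}} = \frac{7}{652009}$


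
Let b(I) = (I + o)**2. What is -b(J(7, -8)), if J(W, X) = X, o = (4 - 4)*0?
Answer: -64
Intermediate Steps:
o = 0 (o = 0*0 = 0)
b(I) = I**2 (b(I) = (I + 0)**2 = I**2)
-b(J(7, -8)) = -1*(-8)**2 = -1*64 = -64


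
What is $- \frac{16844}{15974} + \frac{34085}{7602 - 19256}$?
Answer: $- \frac{370386883}{93080498} \approx -3.9792$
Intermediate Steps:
$- \frac{16844}{15974} + \frac{34085}{7602 - 19256} = \left(-16844\right) \frac{1}{15974} + \frac{34085}{7602 - 19256} = - \frac{8422}{7987} + \frac{34085}{-11654} = - \frac{8422}{7987} + 34085 \left(- \frac{1}{11654}\right) = - \frac{8422}{7987} - \frac{34085}{11654} = - \frac{370386883}{93080498}$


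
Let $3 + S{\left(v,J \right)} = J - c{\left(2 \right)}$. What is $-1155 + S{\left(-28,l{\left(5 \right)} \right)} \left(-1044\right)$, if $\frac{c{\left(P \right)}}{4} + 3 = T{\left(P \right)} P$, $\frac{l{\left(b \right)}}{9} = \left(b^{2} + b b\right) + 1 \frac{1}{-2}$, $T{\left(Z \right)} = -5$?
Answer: $-517413$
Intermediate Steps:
$l{\left(b \right)} = - \frac{9}{2} + 18 b^{2}$ ($l{\left(b \right)} = 9 \left(\left(b^{2} + b b\right) + 1 \frac{1}{-2}\right) = 9 \left(\left(b^{2} + b^{2}\right) + 1 \left(- \frac{1}{2}\right)\right) = 9 \left(2 b^{2} - \frac{1}{2}\right) = 9 \left(- \frac{1}{2} + 2 b^{2}\right) = - \frac{9}{2} + 18 b^{2}$)
$c{\left(P \right)} = -12 - 20 P$ ($c{\left(P \right)} = -12 + 4 \left(- 5 P\right) = -12 - 20 P$)
$S{\left(v,J \right)} = 49 + J$ ($S{\left(v,J \right)} = -3 - \left(-12 - 40 - J\right) = -3 + \left(J - \left(-12 - 40\right)\right) = -3 + \left(J - -52\right) = -3 + \left(J + 52\right) = -3 + \left(52 + J\right) = 49 + J$)
$-1155 + S{\left(-28,l{\left(5 \right)} \right)} \left(-1044\right) = -1155 + \left(49 - \left(\frac{9}{2} - 18 \cdot 5^{2}\right)\right) \left(-1044\right) = -1155 + \left(49 + \left(- \frac{9}{2} + 18 \cdot 25\right)\right) \left(-1044\right) = -1155 + \left(49 + \left(- \frac{9}{2} + 450\right)\right) \left(-1044\right) = -1155 + \left(49 + \frac{891}{2}\right) \left(-1044\right) = -1155 + \frac{989}{2} \left(-1044\right) = -1155 - 516258 = -517413$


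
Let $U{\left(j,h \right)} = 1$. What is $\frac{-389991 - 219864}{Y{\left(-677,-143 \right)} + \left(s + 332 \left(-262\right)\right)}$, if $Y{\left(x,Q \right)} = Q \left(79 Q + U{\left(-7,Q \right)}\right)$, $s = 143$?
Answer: $- \frac{609855}{1528487} \approx -0.39899$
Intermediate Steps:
$Y{\left(x,Q \right)} = Q \left(1 + 79 Q\right)$ ($Y{\left(x,Q \right)} = Q \left(79 Q + 1\right) = Q \left(1 + 79 Q\right)$)
$\frac{-389991 - 219864}{Y{\left(-677,-143 \right)} + \left(s + 332 \left(-262\right)\right)} = \frac{-389991 - 219864}{- 143 \left(1 + 79 \left(-143\right)\right) + \left(143 + 332 \left(-262\right)\right)} = - \frac{609855}{- 143 \left(1 - 11297\right) + \left(143 - 86984\right)} = - \frac{609855}{\left(-143\right) \left(-11296\right) - 86841} = - \frac{609855}{1615328 - 86841} = - \frac{609855}{1528487}$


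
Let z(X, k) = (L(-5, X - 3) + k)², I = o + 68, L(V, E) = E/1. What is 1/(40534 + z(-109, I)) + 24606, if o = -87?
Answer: 1419643171/57695 ≈ 24606.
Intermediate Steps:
L(V, E) = E (L(V, E) = E*1 = E)
I = -19 (I = -87 + 68 = -19)
z(X, k) = (-3 + X + k)² (z(X, k) = ((X - 3) + k)² = ((-3 + X) + k)² = (-3 + X + k)²)
1/(40534 + z(-109, I)) + 24606 = 1/(40534 + (-3 - 109 - 19)²) + 24606 = 1/(40534 + (-131)²) + 24606 = 1/(40534 + 17161) + 24606 = 1/57695 + 24606 = 1419643171/57695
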